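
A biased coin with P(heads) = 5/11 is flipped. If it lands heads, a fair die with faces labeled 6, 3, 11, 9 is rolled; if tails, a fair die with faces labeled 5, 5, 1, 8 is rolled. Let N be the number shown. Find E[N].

E[N | heads] = (6+3+11+9)/4 = 29/4.
E[N | tails] = (5+5+1+8)/4 = 19/4.
E[N] = (5/11)·(29/4) + (6/11)·(19/4) = 259/44.

259/44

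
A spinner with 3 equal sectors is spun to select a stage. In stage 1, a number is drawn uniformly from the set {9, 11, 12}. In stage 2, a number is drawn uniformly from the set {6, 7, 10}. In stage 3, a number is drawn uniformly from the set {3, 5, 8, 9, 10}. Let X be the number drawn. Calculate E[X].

76/9

E[X | stage 1] = (9+11+12)/3 = 32/3.
E[X | stage 2] = (6+7+10)/3 = 23/3.
E[X | stage 3] = (3+5+8+9+10)/5 = 7.
By the law of total expectation,
E[X] = (1/3)·(32/3) + (1/3)·(23/3) + (1/3)·(7) = 76/9.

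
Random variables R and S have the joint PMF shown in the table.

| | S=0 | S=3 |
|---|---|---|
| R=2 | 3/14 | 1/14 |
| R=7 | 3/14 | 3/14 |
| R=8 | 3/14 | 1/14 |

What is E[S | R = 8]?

3/4

P(R = 8) = 2/7.
Σ S·P over the event = 0·(3/14) + 3·(1/14) = 3/14.
E[S | R = 8] = (3/14) / (2/7) = 3/4.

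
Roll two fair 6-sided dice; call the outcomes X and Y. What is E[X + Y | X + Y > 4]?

116/15

P(X + Y > 4) = 5/6.
Summing (X+Y)·P(x,y) over outcomes with X + Y > 4 gives 58/9.
E[X + Y | X + Y > 4] = (58/9) / (5/6) = 116/15.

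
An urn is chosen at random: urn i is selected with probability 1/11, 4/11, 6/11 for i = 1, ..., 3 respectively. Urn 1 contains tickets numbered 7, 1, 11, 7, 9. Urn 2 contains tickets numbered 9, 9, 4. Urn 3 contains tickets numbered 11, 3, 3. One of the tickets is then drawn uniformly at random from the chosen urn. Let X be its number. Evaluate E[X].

E[X | urn 1] = (7+1+11+7+9)/5 = 7.
E[X | urn 2] = (9+9+4)/3 = 22/3.
E[X | urn 3] = (11+3+3)/3 = 17/3.
By the law of total expectation,
E[X] = (1/11)·(7) + (4/11)·(22/3) + (6/11)·(17/3) = 211/33.

211/33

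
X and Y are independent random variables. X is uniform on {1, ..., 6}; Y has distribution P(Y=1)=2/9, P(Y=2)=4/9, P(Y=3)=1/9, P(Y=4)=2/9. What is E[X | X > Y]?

P(X > Y) = 11/18.
Summing X·P(x,y) over outcomes with X > Y gives 149/54.
E[X | X > Y] = (149/54) / (11/18) = 149/33.

149/33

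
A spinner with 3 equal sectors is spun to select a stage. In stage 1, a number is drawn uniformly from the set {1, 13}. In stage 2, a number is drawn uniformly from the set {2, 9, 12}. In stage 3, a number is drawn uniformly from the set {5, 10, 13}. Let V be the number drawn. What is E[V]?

E[V | stage 1] = (1+13)/2 = 7.
E[V | stage 2] = (2+9+12)/3 = 23/3.
E[V | stage 3] = (5+10+13)/3 = 28/3.
E[V] = (1/3)·(7) + (1/3)·(23/3) + (1/3)·(28/3) = 8.

8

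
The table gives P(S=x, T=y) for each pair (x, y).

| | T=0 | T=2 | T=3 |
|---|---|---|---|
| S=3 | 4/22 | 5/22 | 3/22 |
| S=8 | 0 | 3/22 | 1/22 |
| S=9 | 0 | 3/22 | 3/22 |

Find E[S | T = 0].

3

P(T = 0) = 2/11.
Summing S·P(S=x,T=y) over the conditioning event gives 6/11.
E[S | T = 0] = (6/11) / (2/11) = 3.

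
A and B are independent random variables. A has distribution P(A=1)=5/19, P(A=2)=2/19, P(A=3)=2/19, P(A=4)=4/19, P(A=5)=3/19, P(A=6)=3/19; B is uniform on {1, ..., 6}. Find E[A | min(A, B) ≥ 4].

P(min(A, B) ≥ 4) = 5/19.
Summing A·P(x,y) over outcomes with min(A, B) ≥ 4 gives 49/38.
E[A | min(A, B) ≥ 4] = (49/38) / (5/19) = 49/10.

49/10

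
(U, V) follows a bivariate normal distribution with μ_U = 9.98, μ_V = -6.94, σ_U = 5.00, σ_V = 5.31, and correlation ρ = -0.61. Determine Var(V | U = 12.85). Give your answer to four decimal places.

For a bivariate normal, Var(V | U=x) = σ_V²(1 − ρ²).
Var(V | U=12.85) = (5.31)²·(1 − (-0.61)²) = 28.1961·0.6279 = 17.7043.

17.7043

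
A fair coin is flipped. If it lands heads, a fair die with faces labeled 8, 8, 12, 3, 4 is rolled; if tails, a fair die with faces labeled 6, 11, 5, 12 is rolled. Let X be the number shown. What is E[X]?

31/4

E[X | heads] = (8+8+12+3+4)/5 = 7.
E[X | tails] = (6+11+5+12)/4 = 17/2.
E[X] = (1/2)·(7) + (1/2)·(17/2) = 31/4.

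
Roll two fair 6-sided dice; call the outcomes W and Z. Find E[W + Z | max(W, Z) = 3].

Outcomes with max(W, Z) = 3: (1,3), (2,3), (3,1), (3,2), (3,3), each with probability 1/36.
E[W + Z | max(W, Z) = 3] = (4 + 5 + 4 + 5 + 6) / 5 = 24/5.

24/5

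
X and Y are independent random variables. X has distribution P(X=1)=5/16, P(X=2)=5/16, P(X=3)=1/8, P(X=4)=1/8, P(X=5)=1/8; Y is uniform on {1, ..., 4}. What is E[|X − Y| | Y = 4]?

P(Y = 4) = 1/4.
Summing |X−Y|·P(x,y) over outcomes with Y = 4 gives 29/64.
E[|X − Y| | Y = 4] = (29/64) / (1/4) = 29/16.

29/16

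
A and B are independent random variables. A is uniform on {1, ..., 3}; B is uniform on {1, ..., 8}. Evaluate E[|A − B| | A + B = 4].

4/3

Outcomes with A + B = 4: (1,3), (2,2), (3,1), each with probability 1/24.
E[|A − B| | A + B = 4] = (2 + 0 + 2) / 3 = 4/3.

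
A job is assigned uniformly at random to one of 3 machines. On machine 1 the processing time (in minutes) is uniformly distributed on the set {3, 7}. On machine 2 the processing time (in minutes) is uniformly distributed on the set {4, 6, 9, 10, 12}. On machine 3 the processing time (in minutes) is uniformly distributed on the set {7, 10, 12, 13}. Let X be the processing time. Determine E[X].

E[X | machine 1] = (3+7)/2 = 5.
E[X | machine 2] = (4+6+9+10+12)/5 = 41/5.
E[X | machine 3] = (7+10+12+13)/4 = 21/2.
By the law of total expectation,
E[X] = (1/3)·(5) + (1/3)·(41/5) + (1/3)·(21/2) = 79/10.

79/10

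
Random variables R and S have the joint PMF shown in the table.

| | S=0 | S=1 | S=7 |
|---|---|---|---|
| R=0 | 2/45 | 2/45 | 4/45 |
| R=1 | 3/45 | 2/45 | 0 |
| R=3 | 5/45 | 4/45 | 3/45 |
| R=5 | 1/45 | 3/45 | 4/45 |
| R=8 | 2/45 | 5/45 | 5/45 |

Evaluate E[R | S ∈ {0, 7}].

P(S ∈ {0, 7}) = 29/45.
Summing R·P(R=x,S=y) over the conditioning event gives 12/5.
E[R | S ∈ {0, 7}] = (12/5) / (29/45) = 108/29.

108/29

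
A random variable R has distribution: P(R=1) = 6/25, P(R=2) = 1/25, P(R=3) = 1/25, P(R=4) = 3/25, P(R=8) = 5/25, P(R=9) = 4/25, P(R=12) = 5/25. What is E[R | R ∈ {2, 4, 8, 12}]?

P(R ∈ {2, 4, 8, 12}) = 14/25.
Σ over the event: 2·1/25 + 4·3/25 + 8·1/5 + 12·1/5 = 114/25.
E[R | R ∈ {2, 4, 8, 12}] = (114/25) / (14/25) = 57/7.

57/7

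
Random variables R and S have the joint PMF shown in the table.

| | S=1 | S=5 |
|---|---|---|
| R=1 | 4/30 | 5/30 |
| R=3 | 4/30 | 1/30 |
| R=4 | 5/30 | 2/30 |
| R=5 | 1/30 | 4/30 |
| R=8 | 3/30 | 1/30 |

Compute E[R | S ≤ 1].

P(S ≤ 1) = 17/30.
Σ R·P over the event = 1·(4/30) + 3·(4/30) + 4·(5/30) + 5·(1/30) + 8·(3/30) = 13/6.
E[R | S ≤ 1] = (13/6) / (17/30) = 65/17.

65/17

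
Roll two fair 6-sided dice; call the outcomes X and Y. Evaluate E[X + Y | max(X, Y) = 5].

Outcomes with max(X, Y) = 5: (1,5), (2,5), (3,5), (4,5), (5,1), (5,2), (5,3), (5,4), (5,5), each with probability 1/36.
E[X + Y | max(X, Y) = 5] = (6 + 7 + 8 + 9 + 6 + 7 + 8 + 9 + 10) / 9 = 70/9.

70/9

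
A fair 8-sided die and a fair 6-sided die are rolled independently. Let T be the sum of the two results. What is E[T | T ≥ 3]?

382/47

P(T ≥ 3) = 47/48.
E[T | T ≥ 3] = (191/24) / (47/48) = 382/47.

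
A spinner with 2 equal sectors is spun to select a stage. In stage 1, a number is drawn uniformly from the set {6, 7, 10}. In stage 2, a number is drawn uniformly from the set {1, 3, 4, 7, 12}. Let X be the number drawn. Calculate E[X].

98/15

E[X | stage 1] = (6+7+10)/3 = 23/3.
E[X | stage 2] = (1+3+4+7+12)/5 = 27/5.
E[X] = (1/2)·(23/3) + (1/2)·(27/5) = 98/15.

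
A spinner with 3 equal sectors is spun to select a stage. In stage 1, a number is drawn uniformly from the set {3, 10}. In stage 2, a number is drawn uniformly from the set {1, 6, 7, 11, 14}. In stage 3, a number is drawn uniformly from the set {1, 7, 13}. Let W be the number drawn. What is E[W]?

E[W | stage 1] = (3+10)/2 = 13/2.
E[W | stage 2] = (1+6+7+11+14)/5 = 39/5.
E[W | stage 3] = (1+7+13)/3 = 7.
By the law of total expectation,
E[W] = (1/3)·(13/2) + (1/3)·(39/5) + (1/3)·(7) = 71/10.

71/10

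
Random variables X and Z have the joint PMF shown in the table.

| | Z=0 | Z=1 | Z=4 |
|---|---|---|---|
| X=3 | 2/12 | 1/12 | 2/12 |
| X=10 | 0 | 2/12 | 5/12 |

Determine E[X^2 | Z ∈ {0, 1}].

227/5

P(Z ∈ {0, 1}) = 5/12.
Σ X^2·P over the event = 9·(2/12) + 9·(1/12) + 100·(2/12) = 227/12.
E[X^2 | Z ∈ {0, 1}] = (227/12) / (5/12) = 227/5.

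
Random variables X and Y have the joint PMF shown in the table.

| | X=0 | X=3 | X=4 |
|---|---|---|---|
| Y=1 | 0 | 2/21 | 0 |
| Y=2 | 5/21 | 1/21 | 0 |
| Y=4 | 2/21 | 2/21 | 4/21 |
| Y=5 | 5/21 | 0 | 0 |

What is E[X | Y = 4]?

P(Y = 4) = 8/21.
Σ X·P over the event = 0·(2/21) + 3·(2/21) + 4·(4/21) = 22/21.
E[X | Y = 4] = (22/21) / (8/21) = 11/4.

11/4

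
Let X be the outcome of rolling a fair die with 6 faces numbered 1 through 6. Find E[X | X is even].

Given X is even, X is equally likely to be any of {2, 4, 6}.
E[X | X is even] = (2 + 4 + 6) / 3 = 4.

4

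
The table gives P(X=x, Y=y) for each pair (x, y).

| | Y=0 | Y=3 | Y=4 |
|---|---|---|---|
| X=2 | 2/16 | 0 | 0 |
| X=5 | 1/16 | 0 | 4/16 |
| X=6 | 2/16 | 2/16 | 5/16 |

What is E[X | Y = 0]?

P(Y = 0) = 5/16.
Σ X·P over the event = 2·(2/16) + 5·(1/16) + 6·(2/16) = 21/16.
E[X | Y = 0] = (21/16) / (5/16) = 21/5.

21/5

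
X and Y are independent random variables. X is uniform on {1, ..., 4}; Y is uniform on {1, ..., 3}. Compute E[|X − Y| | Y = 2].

Outcomes with Y = 2: (1,2), (2,2), (3,2), (4,2), each with probability 1/12.
E[|X − Y| | Y = 2] = (1 + 0 + 1 + 2) / 4 = 1.

1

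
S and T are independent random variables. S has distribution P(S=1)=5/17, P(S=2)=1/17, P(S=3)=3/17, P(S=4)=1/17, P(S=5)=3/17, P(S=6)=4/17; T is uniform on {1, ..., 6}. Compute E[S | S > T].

106/21

P(S > T) = 7/17.
Summing S·P(x,y) over outcomes with S > T gives 106/51.
E[S | S > T] = (106/51) / (7/17) = 106/21.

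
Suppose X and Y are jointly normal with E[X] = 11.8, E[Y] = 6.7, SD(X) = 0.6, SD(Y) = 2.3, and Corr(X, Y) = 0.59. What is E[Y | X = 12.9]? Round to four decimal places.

The regression of Y on X has slope ρ·σ_Y/σ_X and passes through (μ_X, μ_Y).
E[Y | X=12.9] = 6.7 + (0.59)·(2.3/0.6)·(12.9 − (11.8)) = 6.7 + (2.26167)·(1.1) = 9.1878.

9.1878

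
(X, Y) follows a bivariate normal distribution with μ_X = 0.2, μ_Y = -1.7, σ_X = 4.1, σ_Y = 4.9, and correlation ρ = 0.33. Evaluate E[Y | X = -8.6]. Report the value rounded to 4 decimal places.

The regression of Y on X has slope ρ·σ_Y/σ_X and passes through (μ_X, μ_Y).
E[Y | X=-8.6] = -1.7 + (0.33)·(4.9/4.1)·(-8.6 − (0.2)) = -1.7 + (0.39439)·(-8.8) = -5.1706.

-5.1706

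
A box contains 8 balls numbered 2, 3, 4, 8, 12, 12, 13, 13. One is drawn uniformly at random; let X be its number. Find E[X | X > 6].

P(X > 6) = 5/8.
Σ over the event: 8·1/8 + 12·1/4 + 13·1/4 = 29/4.
E[X | X > 6] = (29/4) / (5/8) = 58/5.

58/5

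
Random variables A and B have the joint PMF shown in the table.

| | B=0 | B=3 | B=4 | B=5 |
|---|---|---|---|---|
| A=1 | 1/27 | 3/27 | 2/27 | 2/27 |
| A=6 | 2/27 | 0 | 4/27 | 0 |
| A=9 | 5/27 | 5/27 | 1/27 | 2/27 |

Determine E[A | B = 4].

P(B = 4) = 7/27.
Σ A·P over the event = 1·(2/27) + 6·(4/27) + 9·(1/27) = 35/27.
E[A | B = 4] = (35/27) / (7/27) = 5.

5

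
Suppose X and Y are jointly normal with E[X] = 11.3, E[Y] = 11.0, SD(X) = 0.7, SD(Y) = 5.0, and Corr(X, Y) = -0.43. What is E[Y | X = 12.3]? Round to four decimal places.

7.9286

The regression of Y on X has slope ρ·σ_Y/σ_X and passes through (μ_X, μ_Y).
E[Y | X=12.3] = 11.0 + (-0.43)·(5.0/0.7)·(12.3 − (11.3)) = 11.0 + (-3.0714)·(1) = 7.9286.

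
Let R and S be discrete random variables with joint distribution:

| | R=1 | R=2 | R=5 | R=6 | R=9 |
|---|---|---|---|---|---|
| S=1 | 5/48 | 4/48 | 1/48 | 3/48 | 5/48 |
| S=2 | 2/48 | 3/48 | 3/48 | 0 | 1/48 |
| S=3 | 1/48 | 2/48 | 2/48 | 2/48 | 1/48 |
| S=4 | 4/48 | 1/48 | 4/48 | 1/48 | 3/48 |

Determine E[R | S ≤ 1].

9/2

P(S ≤ 1) = 3/8.
Σ R·P over the event = 1·(5/48) + 2·(4/48) + 5·(1/48) + 6·(3/48) + 9·(5/48) = 27/16.
E[R | S ≤ 1] = (27/16) / (3/8) = 9/2.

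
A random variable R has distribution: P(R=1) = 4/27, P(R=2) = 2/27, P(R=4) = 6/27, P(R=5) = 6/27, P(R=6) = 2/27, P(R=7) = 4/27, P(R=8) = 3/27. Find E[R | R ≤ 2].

P(R ≤ 2) = 2/9.
Σ over the event: 1·4/27 + 2·2/27 = 8/27.
E[R | R ≤ 2] = (8/27) / (2/9) = 4/3.

4/3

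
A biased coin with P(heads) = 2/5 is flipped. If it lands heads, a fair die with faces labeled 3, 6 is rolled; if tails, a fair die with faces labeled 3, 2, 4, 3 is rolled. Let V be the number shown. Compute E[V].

E[V | heads] = (3+6)/2 = 9/2.
E[V | tails] = (3+2+4+3)/4 = 3.
E[V] = (2/5)·(9/2) + (3/5)·(3) = 18/5.

18/5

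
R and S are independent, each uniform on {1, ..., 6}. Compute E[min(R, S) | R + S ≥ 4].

P(R + S ≥ 4) = 11/12.
Summing min(R,S)·P(x,y) over outcomes with R + S ≥ 4 gives 22/9.
E[min(R, S) | R + S ≥ 4] = (22/9) / (11/12) = 8/3.

8/3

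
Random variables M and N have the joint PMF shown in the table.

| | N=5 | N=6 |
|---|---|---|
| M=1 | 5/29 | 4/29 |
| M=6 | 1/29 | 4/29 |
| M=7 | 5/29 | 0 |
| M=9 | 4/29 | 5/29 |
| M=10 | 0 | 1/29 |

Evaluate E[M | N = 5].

P(N = 5) = 15/29.
Σ M·P over the event = 1·(5/29) + 6·(1/29) + 7·(5/29) + 9·(4/29) = 82/29.
E[M | N = 5] = (82/29) / (15/29) = 82/15.

82/15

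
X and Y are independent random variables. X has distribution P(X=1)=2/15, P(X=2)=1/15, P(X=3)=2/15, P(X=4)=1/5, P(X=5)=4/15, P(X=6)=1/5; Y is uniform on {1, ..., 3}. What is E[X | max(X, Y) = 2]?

3/2

P(max(X, Y) = 2) = 4/45.
Summing X·P(x,y) over outcomes with max(X, Y) = 2 gives 2/15.
E[X | max(X, Y) = 2] = (2/15) / (4/45) = 3/2.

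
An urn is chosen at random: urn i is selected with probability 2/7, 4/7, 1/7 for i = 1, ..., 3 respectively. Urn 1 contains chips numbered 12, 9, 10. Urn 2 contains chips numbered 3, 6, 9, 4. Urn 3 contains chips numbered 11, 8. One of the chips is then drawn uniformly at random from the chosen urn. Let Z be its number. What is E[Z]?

E[Z | urn 1] = (12+9+10)/3 = 31/3.
E[Z | urn 2] = (3+6+9+4)/4 = 11/2.
E[Z | urn 3] = (11+8)/2 = 19/2.
By the law of total expectation,
E[Z] = (2/7)·(31/3) + (4/7)·(11/2) + (1/7)·(19/2) = 313/42.

313/42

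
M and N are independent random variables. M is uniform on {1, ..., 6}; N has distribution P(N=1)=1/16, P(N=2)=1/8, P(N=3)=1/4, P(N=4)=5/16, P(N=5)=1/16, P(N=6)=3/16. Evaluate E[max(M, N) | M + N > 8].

167/29

P(M + N > 8) = 29/96.
Summing max(M,N)·P(x,y) over outcomes with M + N > 8 gives 167/96.
E[max(M, N) | M + N > 8] = (167/96) / (29/96) = 167/29.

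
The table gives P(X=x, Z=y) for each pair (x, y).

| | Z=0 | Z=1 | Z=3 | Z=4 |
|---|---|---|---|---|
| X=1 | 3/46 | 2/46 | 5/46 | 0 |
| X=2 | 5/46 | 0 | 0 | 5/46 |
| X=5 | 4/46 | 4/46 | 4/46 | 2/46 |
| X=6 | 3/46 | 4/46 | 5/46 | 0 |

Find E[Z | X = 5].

P(X = 5) = 7/23.
Σ Z·P over the event = 0·(4/46) + 1·(4/46) + 3·(4/46) + 4·(2/46) = 12/23.
E[Z | X = 5] = (12/23) / (7/23) = 12/7.

12/7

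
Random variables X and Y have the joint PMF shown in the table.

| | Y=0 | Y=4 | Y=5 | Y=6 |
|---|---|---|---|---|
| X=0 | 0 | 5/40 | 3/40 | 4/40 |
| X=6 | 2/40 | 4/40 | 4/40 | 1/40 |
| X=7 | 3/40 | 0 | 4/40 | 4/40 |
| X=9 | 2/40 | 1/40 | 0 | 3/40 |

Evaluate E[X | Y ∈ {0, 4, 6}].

5

P(Y ∈ {0, 4, 6}) = 29/40.
Summing X·P(X=x,Y=y) over the conditioning event gives 29/8.
E[X | Y ∈ {0, 4, 6}] = (29/8) / (29/40) = 5.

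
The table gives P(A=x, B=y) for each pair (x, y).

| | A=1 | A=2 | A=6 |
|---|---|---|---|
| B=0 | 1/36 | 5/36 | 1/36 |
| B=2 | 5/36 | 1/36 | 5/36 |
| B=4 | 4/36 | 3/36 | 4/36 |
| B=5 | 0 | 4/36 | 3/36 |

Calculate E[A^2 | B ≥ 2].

473/29

P(B ≥ 2) = 29/36.
Σ A^2·P over the event = 1·(5/36) + 1·(4/36) + 4·(1/36) + 4·(3/36) + 4·(4/36) + 36·(5/36) + 36·(4/36) + 36·(3/36) = 473/36.
E[A^2 | B ≥ 2] = (473/36) / (29/36) = 473/29.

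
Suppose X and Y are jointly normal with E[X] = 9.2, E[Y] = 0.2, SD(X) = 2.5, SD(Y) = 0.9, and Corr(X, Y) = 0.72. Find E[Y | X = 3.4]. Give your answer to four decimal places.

-1.3034

E[Y | X=x] = μ_Y + ρ(σ_Y/σ_X)(x − μ_X) for jointly normal variables.
E[Y | X=3.4] = 0.2 + (0.72)·(0.9/2.5)·(3.4 − (9.2)) = 0.2 + (0.2592)·(-5.8) = -1.3034.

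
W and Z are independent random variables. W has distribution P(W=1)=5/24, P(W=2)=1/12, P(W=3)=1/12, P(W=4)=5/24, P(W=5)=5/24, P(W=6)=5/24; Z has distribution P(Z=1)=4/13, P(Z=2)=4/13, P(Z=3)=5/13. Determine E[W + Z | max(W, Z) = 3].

282/61

P(max(W, Z) = 3) = 61/312.
Summing (W+Z)·P(x,y) over outcomes with max(W, Z) = 3 gives 47/52.
E[W + Z | max(W, Z) = 3] = (47/52) / (61/312) = 282/61.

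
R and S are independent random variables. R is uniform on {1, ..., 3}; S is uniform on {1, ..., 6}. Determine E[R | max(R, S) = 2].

5/3

Outcomes with max(R, S) = 2: (1,2), (2,1), (2,2), each with probability 1/18.
E[R | max(R, S) = 2] = (1 + 2 + 2) / 3 = 5/3.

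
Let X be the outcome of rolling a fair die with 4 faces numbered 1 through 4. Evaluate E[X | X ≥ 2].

3

Given X ≥ 2, X is equally likely to be any of {2, 3, 4}.
E[X | X ≥ 2] = (2 + 3 + 4) / 3 = 3.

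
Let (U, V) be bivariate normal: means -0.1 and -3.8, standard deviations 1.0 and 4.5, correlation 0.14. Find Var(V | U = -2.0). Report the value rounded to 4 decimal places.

For a bivariate normal, Var(V | U=x) = σ_V²(1 − ρ²).
Var(V | U=-2.0) = (4.5)²·(1 − (0.14)²) = 20.25·0.9804 = 19.8531.

19.8531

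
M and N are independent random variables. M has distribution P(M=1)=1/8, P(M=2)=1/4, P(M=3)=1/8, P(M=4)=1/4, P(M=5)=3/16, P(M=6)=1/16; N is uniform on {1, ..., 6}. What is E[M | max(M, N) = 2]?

P(max(M, N) = 2) = 5/48.
Summing M·P(x,y) over outcomes with max(M, N) = 2 gives 3/16.
E[M | max(M, N) = 2] = (3/16) / (5/48) = 9/5.

9/5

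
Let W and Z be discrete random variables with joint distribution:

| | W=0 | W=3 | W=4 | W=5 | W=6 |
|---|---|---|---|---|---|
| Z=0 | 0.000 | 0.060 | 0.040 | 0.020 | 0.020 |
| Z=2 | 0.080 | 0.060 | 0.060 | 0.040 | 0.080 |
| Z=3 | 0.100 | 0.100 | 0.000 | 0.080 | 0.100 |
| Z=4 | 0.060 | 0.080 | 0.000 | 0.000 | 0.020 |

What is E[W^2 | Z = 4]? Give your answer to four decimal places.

9.0000

P(Z = 4) = 0.160.
Σ W^2·P over the event = 0·(0.060) + 9·(0.080) + 36·(0.020) = 1.440.
E[W^2 | Z = 4] = (1.440) / (0.160) = 9.0000.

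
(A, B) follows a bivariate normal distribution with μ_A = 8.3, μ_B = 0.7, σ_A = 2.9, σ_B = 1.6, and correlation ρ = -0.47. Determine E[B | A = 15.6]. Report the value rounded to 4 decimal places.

-1.1930

E[B | A=x] = μ_B + ρ(σ_B/σ_A)(x − μ_A) for jointly normal variables.
E[B | A=15.6] = 0.7 + (-0.47)·(1.6/2.9)·(15.6 − (8.3)) = 0.7 + (-0.25931)·(7.3) = -1.1930.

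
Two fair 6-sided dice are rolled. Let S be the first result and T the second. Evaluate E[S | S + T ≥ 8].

P(S + T ≥ 8) = 5/12.
Summing S·P(x,y) over outcomes with S + T ≥ 8 gives 35/18.
E[S | S + T ≥ 8] = (35/18) / (5/12) = 14/3.

14/3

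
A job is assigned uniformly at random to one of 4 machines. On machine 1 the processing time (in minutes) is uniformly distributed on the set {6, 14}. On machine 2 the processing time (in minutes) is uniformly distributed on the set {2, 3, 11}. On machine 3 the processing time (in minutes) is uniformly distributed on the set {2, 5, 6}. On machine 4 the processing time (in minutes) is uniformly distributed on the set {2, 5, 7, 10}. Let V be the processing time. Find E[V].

E[V | machine 1] = (6+14)/2 = 10.
E[V | machine 2] = (2+3+11)/3 = 16/3.
E[V | machine 3] = (2+5+6)/3 = 13/3.
E[V | machine 4] = (2+5+7+10)/4 = 6.
E[V] = (1/4)·(10) + (1/4)·(16/3) + (1/4)·(13/3) + (1/4)·(6) = 77/12.

77/12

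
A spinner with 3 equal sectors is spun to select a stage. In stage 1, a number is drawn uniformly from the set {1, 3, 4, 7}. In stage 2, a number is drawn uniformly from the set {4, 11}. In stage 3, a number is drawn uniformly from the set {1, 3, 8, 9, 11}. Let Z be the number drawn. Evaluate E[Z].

E[Z | stage 1] = (1+3+4+7)/4 = 15/4.
E[Z | stage 2] = (4+11)/2 = 15/2.
E[Z | stage 3] = (1+3+8+9+11)/5 = 32/5.
By the law of total expectation,
E[Z] = (1/3)·(15/4) + (1/3)·(15/2) + (1/3)·(32/5) = 353/60.

353/60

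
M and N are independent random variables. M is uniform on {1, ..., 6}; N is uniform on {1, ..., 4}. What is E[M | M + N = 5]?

Outcomes with M + N = 5: (1,4), (2,3), (3,2), (4,1), each with probability 1/24.
E[M | M + N = 5] = (1 + 2 + 3 + 4) / 4 = 5/2.

5/2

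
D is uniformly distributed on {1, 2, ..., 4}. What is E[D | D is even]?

3

Given D is even, D is equally likely to be any of {2, 4}.
E[D | D is even] = (2 + 4) / 2 = 3.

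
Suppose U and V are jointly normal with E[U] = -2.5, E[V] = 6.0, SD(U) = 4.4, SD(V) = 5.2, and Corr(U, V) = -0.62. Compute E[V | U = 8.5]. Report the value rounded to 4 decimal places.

For a bivariate normal, E[V | U=x] = μ_V + ρ·(σ_V/σ_U)·(x − μ_U).
E[V | U=8.5] = 6.0 + (-0.62)·(5.2/4.4)·(8.5 − (-2.5)) = 6.0 + (-0.73273)·(11) = -2.0600.

-2.0600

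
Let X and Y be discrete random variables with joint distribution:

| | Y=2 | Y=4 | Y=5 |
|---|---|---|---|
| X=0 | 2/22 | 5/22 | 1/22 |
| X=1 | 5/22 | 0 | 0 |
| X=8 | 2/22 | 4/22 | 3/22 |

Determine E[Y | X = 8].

P(X = 8) = 9/22.
Σ Y·P over the event = 2·(2/22) + 4·(4/22) + 5·(3/22) = 35/22.
E[Y | X = 8] = (35/22) / (9/22) = 35/9.

35/9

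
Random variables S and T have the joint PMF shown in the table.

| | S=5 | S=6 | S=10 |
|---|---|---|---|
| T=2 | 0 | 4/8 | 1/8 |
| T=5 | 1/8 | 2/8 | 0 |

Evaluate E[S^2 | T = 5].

97/3

P(T = 5) = 3/8.
Σ S^2·P over the event = 25·(1/8) + 36·(2/8) = 97/8.
E[S^2 | T = 5] = (97/8) / (3/8) = 97/3.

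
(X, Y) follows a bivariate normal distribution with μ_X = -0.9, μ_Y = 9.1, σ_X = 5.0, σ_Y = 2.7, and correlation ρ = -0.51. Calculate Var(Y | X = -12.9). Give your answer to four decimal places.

Var(Y | X=x) = (1 − ρ²)·σ_Y².
Var(Y | X=-12.9) = (2.7)²·(1 − (-0.51)²) = 7.29·0.7399 = 5.3939.

5.3939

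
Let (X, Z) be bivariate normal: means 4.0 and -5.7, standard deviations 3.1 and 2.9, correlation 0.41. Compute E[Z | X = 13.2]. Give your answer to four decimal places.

For a bivariate normal, E[Z | X=x] = μ_Z + ρ·(σ_Z/σ_X)·(x − μ_X).
E[Z | X=13.2] = -5.7 + (0.41)·(2.9/3.1)·(13.2 − (4.0)) = -5.7 + (0.383548)·(9.2) = -2.1714.

-2.1714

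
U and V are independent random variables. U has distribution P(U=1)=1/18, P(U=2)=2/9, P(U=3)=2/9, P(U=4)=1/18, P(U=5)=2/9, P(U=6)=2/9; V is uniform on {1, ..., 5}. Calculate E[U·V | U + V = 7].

P(U + V = 7) = 17/90.
Summing UV·P(x,y) over outcomes with U + V = 7 gives 82/45.
E[U·V | U + V = 7] = (82/45) / (17/90) = 164/17.

164/17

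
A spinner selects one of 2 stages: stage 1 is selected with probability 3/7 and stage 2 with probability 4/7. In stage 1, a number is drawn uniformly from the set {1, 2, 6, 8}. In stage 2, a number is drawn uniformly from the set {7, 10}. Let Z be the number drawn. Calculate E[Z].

E[Z | stage 1] = (1+2+6+8)/4 = 17/4.
E[Z | stage 2] = (7+10)/2 = 17/2.
By the law of total expectation,
E[Z] = (3/7)·(17/4) + (4/7)·(17/2) = 187/28.

187/28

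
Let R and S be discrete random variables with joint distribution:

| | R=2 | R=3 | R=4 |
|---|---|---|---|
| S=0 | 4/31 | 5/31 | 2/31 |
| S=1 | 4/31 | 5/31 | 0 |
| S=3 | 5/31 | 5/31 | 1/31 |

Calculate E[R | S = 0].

P(S = 0) = 11/31.
Σ R·P over the event = 2·(4/31) + 3·(5/31) + 4·(2/31) = 1.
E[R | S = 0] = (1) / (11/31) = 31/11.

31/11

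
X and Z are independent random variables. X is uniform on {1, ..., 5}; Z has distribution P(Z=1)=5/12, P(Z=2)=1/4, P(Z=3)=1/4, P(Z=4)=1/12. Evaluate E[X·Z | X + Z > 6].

P(X + Z > 6) = 1/5.
Summing XZ·P(x,y) over outcomes with X + Z > 6 gives 53/20.
E[X·Z | X + Z > 6] = (53/20) / (1/5) = 53/4.

53/4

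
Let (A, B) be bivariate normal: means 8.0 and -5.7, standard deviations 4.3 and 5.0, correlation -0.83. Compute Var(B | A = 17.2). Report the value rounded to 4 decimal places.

For a bivariate normal, Var(B | A=x) = σ_B²(1 − ρ²).
Var(B | A=17.2) = (5.0)²·(1 − (-0.83)²) = 25·0.3111 = 7.7775.

7.7775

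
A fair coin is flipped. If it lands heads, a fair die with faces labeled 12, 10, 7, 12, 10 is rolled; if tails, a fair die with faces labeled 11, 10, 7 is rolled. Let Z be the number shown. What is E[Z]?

E[Z | heads] = (12+10+7+12+10)/5 = 51/5.
E[Z | tails] = (11+10+7)/3 = 28/3.
By the law of total expectation,
E[Z] = (1/2)·(51/5) + (1/2)·(28/3) = 293/30.

293/30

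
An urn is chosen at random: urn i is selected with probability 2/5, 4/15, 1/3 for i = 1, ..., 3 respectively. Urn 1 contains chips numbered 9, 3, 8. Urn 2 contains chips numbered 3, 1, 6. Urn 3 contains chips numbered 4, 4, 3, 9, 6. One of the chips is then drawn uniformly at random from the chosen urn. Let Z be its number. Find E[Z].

E[Z | urn 1] = (9+3+8)/3 = 20/3.
E[Z | urn 2] = (3+1+6)/3 = 10/3.
E[Z | urn 3] = (4+4+3+9+6)/5 = 26/5.
E[Z] = (2/5)·(20/3) + (4/15)·(10/3) + (1/3)·(26/5) = 238/45.

238/45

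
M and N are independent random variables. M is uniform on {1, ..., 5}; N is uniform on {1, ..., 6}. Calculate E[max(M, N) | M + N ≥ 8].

53/10

Outcomes with M + N ≥ 8: (2,6), (3,5), (3,6), (4,4), (4,5), (4,6), (5,3), (5,4), (5,5), (5,6), each with probability 1/30.
E[max(M, N) | M + N ≥ 8] = (6 + 5 + 6 + 4 + 5 + 6 + 5 + 5 + 5 + 6) / 10 = 53/10.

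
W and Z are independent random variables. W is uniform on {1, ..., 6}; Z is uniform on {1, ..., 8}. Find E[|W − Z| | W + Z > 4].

8/3

P(W + Z > 4) = 7/8.
Summing |W−Z|·P(x,y) over outcomes with W + Z > 4 gives 7/3.
E[|W − Z| | W + Z > 4] = (7/3) / (7/8) = 8/3.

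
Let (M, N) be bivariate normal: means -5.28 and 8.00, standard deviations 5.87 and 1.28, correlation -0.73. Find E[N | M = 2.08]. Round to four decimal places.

6.8284

The regression of N on M has slope ρ·σ_N/σ_M and passes through (μ_M, μ_N).
E[N | M=2.08] = 8.00 + (-0.73)·(1.28/5.87)·(2.08 − (-5.28)) = 8.00 + (-0.15918)·(7.36) = 6.8284.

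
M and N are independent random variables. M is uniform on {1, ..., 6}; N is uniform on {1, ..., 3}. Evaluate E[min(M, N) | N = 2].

11/6

P(N = 2) = 1/3.
Summing min(M,N)·P(x,y) over outcomes with N = 2 gives 11/18.
E[min(M, N) | N = 2] = (11/18) / (1/3) = 11/6.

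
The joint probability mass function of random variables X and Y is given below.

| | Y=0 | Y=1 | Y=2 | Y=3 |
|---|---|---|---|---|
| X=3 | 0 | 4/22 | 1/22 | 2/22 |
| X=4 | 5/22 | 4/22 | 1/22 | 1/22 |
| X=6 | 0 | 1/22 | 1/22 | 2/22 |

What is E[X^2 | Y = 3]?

106/5

P(Y = 3) = 5/22.
Σ X^2·P over the event = 9·(2/22) + 16·(1/22) + 36·(2/22) = 53/11.
E[X^2 | Y = 3] = (53/11) / (5/22) = 106/5.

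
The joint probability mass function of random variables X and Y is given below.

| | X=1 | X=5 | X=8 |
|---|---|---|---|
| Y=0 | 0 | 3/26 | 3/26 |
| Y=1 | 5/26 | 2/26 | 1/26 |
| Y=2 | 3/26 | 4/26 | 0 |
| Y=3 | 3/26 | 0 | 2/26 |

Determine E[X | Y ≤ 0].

P(Y ≤ 0) = 3/13.
Σ X·P over the event = 5·(3/26) + 8·(3/26) = 3/2.
E[X | Y ≤ 0] = (3/2) / (3/13) = 13/2.

13/2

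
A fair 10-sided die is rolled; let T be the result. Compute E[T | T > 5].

8

Given T > 5, T is equally likely to be any of {6, 7, 8, 9, 10}.
E[T | T > 5] = (6 + 7 + 8 + 9 + 10) / 5 = 8.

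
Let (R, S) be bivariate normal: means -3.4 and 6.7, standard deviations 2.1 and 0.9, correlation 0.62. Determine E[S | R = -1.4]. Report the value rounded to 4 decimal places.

7.2314

For a bivariate normal, E[S | R=x] = μ_S + ρ·(σ_S/σ_R)·(x − μ_R).
E[S | R=-1.4] = 6.7 + (0.62)·(0.9/2.1)·(-1.4 − (-3.4)) = 6.7 + (0.26571)·(2) = 7.2314.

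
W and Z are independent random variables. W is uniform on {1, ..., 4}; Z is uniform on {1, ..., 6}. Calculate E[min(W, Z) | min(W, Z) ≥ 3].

27/8

P(min(W, Z) ≥ 3) = 1/3.
Summing min(W,Z)·P(x,y) over outcomes with min(W, Z) ≥ 3 gives 9/8.
E[min(W, Z) | min(W, Z) ≥ 3] = (9/8) / (1/3) = 27/8.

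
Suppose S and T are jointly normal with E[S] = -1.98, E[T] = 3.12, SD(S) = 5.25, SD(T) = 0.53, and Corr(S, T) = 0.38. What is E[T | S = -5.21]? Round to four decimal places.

E[T | S=x] = μ_T + ρ(σ_T/σ_S)(x − μ_S) for jointly normal variables.
E[T | S=-5.21] = 3.12 + (0.38)·(0.53/5.25)·(-5.21 − (-1.98)) = 3.12 + (0.038362)·(-3.23) = 2.9961.

2.9961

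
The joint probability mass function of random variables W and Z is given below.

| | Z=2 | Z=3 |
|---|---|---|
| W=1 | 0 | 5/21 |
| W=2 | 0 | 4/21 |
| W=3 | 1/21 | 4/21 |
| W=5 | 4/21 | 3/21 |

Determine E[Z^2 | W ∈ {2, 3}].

76/9

P(W ∈ {2, 3}) = 3/7.
Σ Z^2·P over the event = 9·(4/21) + 4·(1/21) + 9·(4/21) = 76/21.
E[Z^2 | W ∈ {2, 3}] = (76/21) / (3/7) = 76/9.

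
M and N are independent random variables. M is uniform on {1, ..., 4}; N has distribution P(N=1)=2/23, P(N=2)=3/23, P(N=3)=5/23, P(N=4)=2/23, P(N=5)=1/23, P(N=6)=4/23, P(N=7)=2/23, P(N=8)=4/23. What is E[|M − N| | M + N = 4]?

7/5

P(M + N = 4) = 5/46.
Summing |M−N|·P(x,y) over outcomes with M + N = 4 gives 7/46.
E[|M − N| | M + N = 4] = (7/46) / (5/46) = 7/5.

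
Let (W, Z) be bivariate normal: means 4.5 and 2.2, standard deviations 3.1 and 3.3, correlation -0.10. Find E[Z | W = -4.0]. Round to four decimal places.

E[Z | W=x] = μ_Z + ρ(σ_Z/σ_W)(x − μ_W) for jointly normal variables.
E[Z | W=-4.0] = 2.2 + (-0.10)·(3.3/3.1)·(-4.0 − (4.5)) = 2.2 + (-0.10645)·(-8.5) = 3.1048.

3.1048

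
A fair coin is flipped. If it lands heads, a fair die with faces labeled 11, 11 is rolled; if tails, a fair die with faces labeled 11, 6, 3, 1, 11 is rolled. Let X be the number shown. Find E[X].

87/10

E[X | heads] = (11+11)/2 = 11.
E[X | tails] = (11+6+3+1+11)/5 = 32/5.
E[X] = (1/2)·(11) + (1/2)·(32/5) = 87/10.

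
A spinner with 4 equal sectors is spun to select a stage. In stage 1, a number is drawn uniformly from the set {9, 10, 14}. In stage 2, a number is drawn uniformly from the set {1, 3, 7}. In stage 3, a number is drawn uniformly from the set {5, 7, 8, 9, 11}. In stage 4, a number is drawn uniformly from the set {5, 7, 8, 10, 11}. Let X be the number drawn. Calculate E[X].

463/60

E[X | stage 1] = (9+10+14)/3 = 11.
E[X | stage 2] = (1+3+7)/3 = 11/3.
E[X | stage 3] = (5+7+8+9+11)/5 = 8.
E[X | stage 4] = (5+7+8+10+11)/5 = 41/5.
E[X] = (1/4)·(11) + (1/4)·(11/3) + (1/4)·(8) + (1/4)·(41/5) = 463/60.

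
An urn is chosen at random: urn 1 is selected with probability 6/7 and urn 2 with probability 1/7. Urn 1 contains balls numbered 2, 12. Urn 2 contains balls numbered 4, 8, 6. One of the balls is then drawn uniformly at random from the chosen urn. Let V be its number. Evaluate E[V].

E[V | urn 1] = (2+12)/2 = 7.
E[V | urn 2] = (4+8+6)/3 = 6.
By the law of total expectation,
E[V] = (6/7)·(7) + (1/7)·(6) = 48/7.

48/7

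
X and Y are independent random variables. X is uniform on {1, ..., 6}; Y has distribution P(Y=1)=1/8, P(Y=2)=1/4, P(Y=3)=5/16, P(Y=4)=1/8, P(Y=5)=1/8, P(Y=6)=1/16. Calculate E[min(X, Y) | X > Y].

P(X > Y) = 47/96.
Summing min(X,Y)·P(x,y) over outcomes with X > Y gives 113/96.
E[min(X, Y) | X > Y] = (113/96) / (47/96) = 113/47.

113/47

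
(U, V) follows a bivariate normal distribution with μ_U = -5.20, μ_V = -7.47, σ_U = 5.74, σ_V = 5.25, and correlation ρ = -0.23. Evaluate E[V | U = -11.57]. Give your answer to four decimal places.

-6.1300

E[V | U=x] = μ_V + ρ(σ_V/σ_U)(x − μ_U) for jointly normal variables.
E[V | U=-11.57] = -7.47 + (-0.23)·(5.25/5.74)·(-11.57 − (-5.20)) = -7.47 + (-0.210366)·(-6.37) = -6.1300.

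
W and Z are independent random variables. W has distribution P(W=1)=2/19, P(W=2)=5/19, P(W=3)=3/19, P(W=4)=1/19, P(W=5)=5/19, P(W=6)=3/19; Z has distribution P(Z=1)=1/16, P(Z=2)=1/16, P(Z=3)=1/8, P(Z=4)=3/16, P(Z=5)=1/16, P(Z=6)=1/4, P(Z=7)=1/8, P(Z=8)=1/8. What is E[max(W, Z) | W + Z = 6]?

P(W + Z = 6) = 29/304.
Summing max(W,Z)·P(x,y) over outcomes with W + Z = 6 gives 117/304.
E[max(W, Z) | W + Z = 6] = (117/304) / (29/304) = 117/29.

117/29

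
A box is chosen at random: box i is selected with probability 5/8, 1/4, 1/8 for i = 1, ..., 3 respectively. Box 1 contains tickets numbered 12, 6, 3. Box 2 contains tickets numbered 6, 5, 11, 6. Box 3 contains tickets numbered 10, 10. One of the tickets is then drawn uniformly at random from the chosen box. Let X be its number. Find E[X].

E[X | box 1] = (12+6+3)/3 = 7.
E[X | box 2] = (6+5+11+6)/4 = 7.
E[X | box 3] = (10+10)/2 = 10.
By the law of total expectation,
E[X] = (5/8)·(7) + (1/4)·(7) + (1/8)·(10) = 59/8.

59/8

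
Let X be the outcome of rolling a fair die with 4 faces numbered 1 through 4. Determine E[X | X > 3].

Given X > 3, X is equally likely to be any of {4}.
E[X | X > 3] = (4) / 1 = 4.

4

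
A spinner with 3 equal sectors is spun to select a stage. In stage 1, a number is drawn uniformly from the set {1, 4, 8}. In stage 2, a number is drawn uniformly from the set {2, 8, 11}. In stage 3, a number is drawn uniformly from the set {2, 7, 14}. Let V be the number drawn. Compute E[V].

E[V | stage 1] = (1+4+8)/3 = 13/3.
E[V | stage 2] = (2+8+11)/3 = 7.
E[V | stage 3] = (2+7+14)/3 = 23/3.
E[V] = (1/3)·(13/3) + (1/3)·(7) + (1/3)·(23/3) = 19/3.

19/3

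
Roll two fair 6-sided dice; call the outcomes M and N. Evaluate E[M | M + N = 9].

9/2

Outcomes with M + N = 9: (3,6), (4,5), (5,4), (6,3), each with probability 1/36.
E[M | M + N = 9] = (3 + 4 + 5 + 6) / 4 = 9/2.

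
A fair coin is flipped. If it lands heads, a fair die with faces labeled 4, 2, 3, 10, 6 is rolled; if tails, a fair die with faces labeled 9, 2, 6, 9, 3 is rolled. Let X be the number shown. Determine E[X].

E[X | heads] = (4+2+3+10+6)/5 = 5.
E[X | tails] = (9+2+6+9+3)/5 = 29/5.
E[X] = (1/2)·(5) + (1/2)·(29/5) = 27/5.

27/5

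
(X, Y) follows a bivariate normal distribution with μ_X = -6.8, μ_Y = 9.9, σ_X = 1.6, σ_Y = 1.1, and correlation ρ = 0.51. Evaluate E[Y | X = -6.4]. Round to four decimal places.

10.0403

The regression of Y on X has slope ρ·σ_Y/σ_X and passes through (μ_X, μ_Y).
E[Y | X=-6.4] = 9.9 + (0.51)·(1.1/1.6)·(-6.4 − (-6.8)) = 9.9 + (0.35063)·(0.4) = 10.0403.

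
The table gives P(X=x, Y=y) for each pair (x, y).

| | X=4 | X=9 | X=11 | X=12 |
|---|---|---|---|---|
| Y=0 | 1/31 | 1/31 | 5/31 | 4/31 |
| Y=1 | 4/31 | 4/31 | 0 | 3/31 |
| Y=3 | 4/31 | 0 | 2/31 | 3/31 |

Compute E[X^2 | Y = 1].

820/11

P(Y = 1) = 11/31.
Summing X^2·P(X=x,Y=y) over the conditioning event gives 820/31.
E[X^2 | Y = 1] = (820/31) / (11/31) = 820/11.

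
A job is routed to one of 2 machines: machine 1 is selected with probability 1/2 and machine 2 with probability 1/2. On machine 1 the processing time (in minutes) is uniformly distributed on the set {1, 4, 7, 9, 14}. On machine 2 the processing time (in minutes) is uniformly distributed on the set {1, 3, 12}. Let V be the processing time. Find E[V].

E[V | machine 1] = (1+4+7+9+14)/5 = 7.
E[V | machine 2] = (1+3+12)/3 = 16/3.
By the law of total expectation,
E[V] = (1/2)·(7) + (1/2)·(16/3) = 37/6.

37/6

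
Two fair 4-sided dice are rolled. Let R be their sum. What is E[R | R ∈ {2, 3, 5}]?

P(R ∈ {2, 3, 5}) = 7/16.
Σ over the event: 2·1/16 + 3·1/8 + 5·1/4 = 7/4.
E[R | R ∈ {2, 3, 5}] = (7/4) / (7/16) = 4.

4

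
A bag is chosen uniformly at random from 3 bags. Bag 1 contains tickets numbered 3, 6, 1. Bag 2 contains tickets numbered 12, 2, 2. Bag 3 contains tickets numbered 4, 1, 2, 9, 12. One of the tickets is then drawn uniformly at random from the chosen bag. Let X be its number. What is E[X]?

214/45

E[X | bag 1] = (3+6+1)/3 = 10/3.
E[X | bag 2] = (12+2+2)/3 = 16/3.
E[X | bag 3] = (4+1+2+9+12)/5 = 28/5.
By the law of total expectation,
E[X] = (1/3)·(10/3) + (1/3)·(16/3) + (1/3)·(28/5) = 214/45.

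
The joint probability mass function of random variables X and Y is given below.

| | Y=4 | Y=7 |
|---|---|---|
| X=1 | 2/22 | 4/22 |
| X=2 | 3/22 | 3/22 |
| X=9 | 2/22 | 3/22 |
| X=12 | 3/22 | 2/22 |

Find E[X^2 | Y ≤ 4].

P(Y ≤ 4) = 5/11.
Σ X^2·P over the event = 1·(2/22) + 4·(3/22) + 81·(2/22) + 144·(3/22) = 304/11.
E[X^2 | Y ≤ 4] = (304/11) / (5/11) = 304/5.

304/5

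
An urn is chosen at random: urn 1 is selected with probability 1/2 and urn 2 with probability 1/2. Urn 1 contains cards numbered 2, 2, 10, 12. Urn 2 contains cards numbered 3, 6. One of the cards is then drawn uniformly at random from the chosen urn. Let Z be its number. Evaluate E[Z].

E[Z | urn 1] = (2+2+10+12)/4 = 13/2.
E[Z | urn 2] = (3+6)/2 = 9/2.
By the law of total expectation,
E[Z] = (1/2)·(13/2) + (1/2)·(9/2) = 11/2.

11/2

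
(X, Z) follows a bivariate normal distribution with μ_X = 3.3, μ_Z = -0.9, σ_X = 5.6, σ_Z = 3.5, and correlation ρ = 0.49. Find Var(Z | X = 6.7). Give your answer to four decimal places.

9.3088

For a bivariate normal, Var(Z | X=x) = σ_Z²(1 − ρ²).
Var(Z | X=6.7) = (3.5)²·(1 − (0.49)²) = 12.25·0.7599 = 9.3088.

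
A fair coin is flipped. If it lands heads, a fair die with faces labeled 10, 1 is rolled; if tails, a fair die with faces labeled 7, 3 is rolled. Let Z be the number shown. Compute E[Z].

E[Z | heads] = (10+1)/2 = 11/2.
E[Z | tails] = (7+3)/2 = 5.
E[Z] = (1/2)·(11/2) + (1/2)·(5) = 21/4.

21/4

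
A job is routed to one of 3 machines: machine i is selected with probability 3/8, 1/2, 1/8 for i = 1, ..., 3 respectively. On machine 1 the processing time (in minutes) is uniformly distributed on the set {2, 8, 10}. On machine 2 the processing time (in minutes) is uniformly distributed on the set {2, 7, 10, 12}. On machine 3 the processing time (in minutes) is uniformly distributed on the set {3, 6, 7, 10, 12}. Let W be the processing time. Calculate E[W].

E[W | machine 1] = (2+8+10)/3 = 20/3.
E[W | machine 2] = (2+7+10+12)/4 = 31/4.
E[W | machine 3] = (3+6+7+10+12)/5 = 38/5.
E[W] = (3/8)·(20/3) + (1/2)·(31/4) + (1/8)·(38/5) = 293/40.

293/40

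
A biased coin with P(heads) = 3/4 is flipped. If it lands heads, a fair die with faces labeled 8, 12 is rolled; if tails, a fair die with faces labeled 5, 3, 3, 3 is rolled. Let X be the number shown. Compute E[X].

67/8

E[X | heads] = (8+12)/2 = 10.
E[X | tails] = (5+3+3+3)/4 = 7/2.
By the law of total expectation,
E[X] = (3/4)·(10) + (1/4)·(7/2) = 67/8.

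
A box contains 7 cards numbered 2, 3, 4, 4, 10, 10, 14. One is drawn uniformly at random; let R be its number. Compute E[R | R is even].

P(R is even) = 6/7.
Σ over the event: 2·1/7 + 4·2/7 + 10·2/7 + 14·1/7 = 44/7.
E[R | R is even] = (44/7) / (6/7) = 22/3.

22/3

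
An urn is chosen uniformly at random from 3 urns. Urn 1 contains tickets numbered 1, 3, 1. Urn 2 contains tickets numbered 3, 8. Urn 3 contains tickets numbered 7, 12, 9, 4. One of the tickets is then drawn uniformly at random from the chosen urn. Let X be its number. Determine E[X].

E[X | urn 1] = (1+3+1)/3 = 5/3.
E[X | urn 2] = (3+8)/2 = 11/2.
E[X | urn 3] = (7+12+9+4)/4 = 8.
By the law of total expectation,
E[X] = (1/3)·(5/3) + (1/3)·(11/2) + (1/3)·(8) = 91/18.

91/18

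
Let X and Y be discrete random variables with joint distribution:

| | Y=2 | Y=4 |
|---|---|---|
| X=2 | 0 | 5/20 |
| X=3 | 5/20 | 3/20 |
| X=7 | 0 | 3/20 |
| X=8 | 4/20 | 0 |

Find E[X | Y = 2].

47/9

P(Y = 2) = 9/20.
Σ X·P over the event = 3·(5/20) + 8·(4/20) = 47/20.
E[X | Y = 2] = (47/20) / (9/20) = 47/9.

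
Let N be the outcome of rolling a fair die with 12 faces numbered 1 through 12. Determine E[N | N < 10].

Given N < 10, N is equally likely to be any of {1, 2, 3, 4, 5, 6, 7, 8, 9}.
E[N | N < 10] = (1 + 2 + 3 + 4 + 5 + 6 + 7 + 8 + 9) / 9 = 5.

5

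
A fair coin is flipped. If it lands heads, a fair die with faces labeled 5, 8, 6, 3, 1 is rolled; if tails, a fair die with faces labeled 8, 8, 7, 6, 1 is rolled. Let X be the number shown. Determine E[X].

E[X | heads] = (5+8+6+3+1)/5 = 23/5.
E[X | tails] = (8+8+7+6+1)/5 = 6.
E[X] = (1/2)·(23/5) + (1/2)·(6) = 53/10.

53/10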